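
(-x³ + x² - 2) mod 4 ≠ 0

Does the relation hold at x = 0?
x = 0: LHS = (-0³ + 0² - 2) mod 4 = (-2) mod 4 = 2; 2 ≠ 0 — holds

The relation is satisfied at x = 0.

Answer: Yes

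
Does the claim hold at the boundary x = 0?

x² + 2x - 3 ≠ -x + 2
x = 0: LHS = 0² + 2·0 - 3 = -3, RHS = -0 + 2 = 2; -3 ≠ 2 — holds

The relation is satisfied at x = 0.

Answer: Yes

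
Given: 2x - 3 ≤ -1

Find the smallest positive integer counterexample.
Testing positive integers:
x = 1: LHS = 2·1 - 3 = -1; -1 ≤ -1 — holds
x = 2: LHS = 2·2 - 3 = 1; 1 ≤ -1 — FAILS  ← smallest positive counterexample

Answer: x = 2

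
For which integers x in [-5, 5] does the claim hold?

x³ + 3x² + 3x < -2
Holds for: {-5, -4, -3}
Fails for: {-2, -1, 0, 1, 2, 3, 4, 5}

Answer: {-5, -4, -3}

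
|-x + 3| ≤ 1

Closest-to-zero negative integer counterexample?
Testing negative integers from -1 downward:
x = -1: LHS = |-(-1) + 3| = |4| = 4; 4 ≤ 1 — FAILS  ← closest negative counterexample to 0

Answer: x = -1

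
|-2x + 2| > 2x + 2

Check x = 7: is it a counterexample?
Substitute x = 7 into the relation:
x = 7: LHS = |-2·7 + 2| = |-12| = 12, RHS = 2·7 + 2 = 16; 12 > 16 — FAILS

Since the claim fails at x = 7, this value is a counterexample.

Answer: Yes, x = 7 is a counterexample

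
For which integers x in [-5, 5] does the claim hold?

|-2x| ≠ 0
Holds for: {-5, -4, -3, -2, -1, 1, 2, 3, 4, 5}
Fails for: {0}

Answer: {-5, -4, -3, -2, -1, 1, 2, 3, 4, 5}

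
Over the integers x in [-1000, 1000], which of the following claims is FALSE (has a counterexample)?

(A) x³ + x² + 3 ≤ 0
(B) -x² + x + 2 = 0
(A) x = 0: LHS = 0³ + 0² + 3 = 3; 3 ≤ 0 — FAILS
(B) x = 0: LHS = -0² + 0 + 2 = 2; 2 = 0 — FAILS

Answer: Both A and B are false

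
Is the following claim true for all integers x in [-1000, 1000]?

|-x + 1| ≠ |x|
Track d = LHS − RHS over the integers in [-1000, 1000]. Equality would need d = 0, but d changes sign only between consecutive integers, jumping over 0:
x = 0: LHS = |-0 + 1| = |1| = 1, RHS = |0| = 0; 1 ≠ 0 — holds  (d = 1)
x = 1: LHS = |-1 + 1| = |0| = 0, RHS = |1| = 1; 0 ≠ 1 — holds  (d = -1)
Away from these crossings d keeps a constant sign, and checking every integer in [-1000, 1000] confirms d ≠ 0 throughout. Hence the two sides are never equal, so the relation holds for every integer in [-1000, 1000].

No counterexample exists.

Answer: True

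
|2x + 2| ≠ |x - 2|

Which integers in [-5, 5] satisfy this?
Holds for: {-5, -3, -2, -1, 1, 2, 3, 4, 5}
Fails for: {-4, 0}

Answer: {-5, -3, -2, -1, 1, 2, 3, 4, 5}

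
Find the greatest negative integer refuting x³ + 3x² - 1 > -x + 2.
Testing negative integers from -1 downward:
x = -1: LHS = (-1)³ + 3·(-1)² - 1 = 1, RHS = -(-1) + 2 = 3; 1 > 3 — FAILS  ← closest negative counterexample to 0

Answer: x = -1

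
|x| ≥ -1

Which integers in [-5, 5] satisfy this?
An absolute value is never negative, so the left side is ≥ 0 for every x, while the right side is -1. Tightest case in [-5, 5] is x = 0:
x = 0: LHS = |0| = 0; 0 ≥ -1 — holds
Hence LHS − RHS is never negative, i.e. LHS ≥ RHS throughout, so the relation holds for every integer in [-5, 5].

Answer: All integers in [-5, 5]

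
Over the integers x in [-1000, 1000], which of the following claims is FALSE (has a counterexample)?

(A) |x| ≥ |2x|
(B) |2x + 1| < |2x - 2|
(A) x = 1: LHS = |1| = 1, RHS = |2·1| = |2| = 2; 1 ≥ 2 — FAILS
(B) x = 1: LHS = |2·1 + 1| = |3| = 3, RHS = |2·1 - 2| = |0| = 0; 3 < 0 — FAILS

Answer: Both A and B are false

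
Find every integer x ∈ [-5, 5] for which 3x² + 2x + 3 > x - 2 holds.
Over all integers in [-5, 5], LHS − RHS is smallest at x = 0, where it equals 5:
x = 0: LHS = 3·0² + 2·0 + 3 = 3, RHS = 0 - 2 = -2; 3 > -2 — holds
At the ends of the range:
x = -5: LHS = 3·(-5)² + 2·(-5) + 3 = 68, RHS = (-5) - 2 = -7; 68 > -7 — holds
x = 5: LHS = 3·5² + 2·5 + 3 = 88, RHS = 5 - 2 = 3; 88 > 3 — holds
Hence LHS − RHS is never zero or negative, i.e. LHS > RHS throughout, so the relation holds for every integer in [-5, 5].

Answer: All integers in [-5, 5]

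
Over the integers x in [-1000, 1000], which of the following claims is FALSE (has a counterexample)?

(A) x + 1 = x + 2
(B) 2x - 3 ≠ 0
(A) x = 0: LHS = 0 + 1 = 1, RHS = 0 + 2 = 2; 1 = 2 — FAILS

(B) Track d = LHS − RHS over the integers in [-1000, 1000]. Equality would need d = 0, but d changes sign only between consecutive integers, jumping over 0:
x = 1: LHS = 2·1 - 3 = -1; -1 ≠ 0 — holds  (d = -1)
x = 2: LHS = 2·2 - 3 = 1; 1 ≠ 0 — holds  (d = 1)
Away from these crossings d keeps a constant sign, and checking every integer in [-1000, 1000] confirms d ≠ 0 throughout. Hence the two sides are never equal, so the relation holds for every integer in [-1000, 1000].

Only (A) has a counterexample.

Answer: A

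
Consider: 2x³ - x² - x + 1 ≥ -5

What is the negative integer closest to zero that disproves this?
Testing negative integers from -1 downward:
x = -1: LHS = 2·(-1)³ - (-1)² - (-1) + 1 = -1; -1 ≥ -5 — holds
x = -2: LHS = 2·(-2)³ - (-2)² - (-2) + 1 = -17; -17 ≥ -5 — FAILS  ← closest negative counterexample to 0

Answer: x = -2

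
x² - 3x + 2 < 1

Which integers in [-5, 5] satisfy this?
Holds for: {1, 2}
Fails for: {-5, -4, -3, -2, -1, 0, 3, 4, 5}

Answer: {1, 2}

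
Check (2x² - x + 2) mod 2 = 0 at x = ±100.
x = 100: LHS = (2·100² - 100 + 2) mod 2 = 19902 mod 2 = 0; 0 = 0 — holds
x = -100: LHS = (2·(-100)² - (-100) + 2) mod 2 = 20102 mod 2 = 0; 0 = 0 — holds

Answer: Yes, holds for both x = 100 and x = -100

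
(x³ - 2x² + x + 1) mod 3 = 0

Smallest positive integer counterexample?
Testing positive integers:
x = 1: LHS = (1³ - 2·1² + 1 + 1) mod 3 = 1 mod 3 = 1; 1 = 0 — FAILS  ← smallest positive counterexample

Answer: x = 1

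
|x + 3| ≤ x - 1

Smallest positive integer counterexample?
Testing positive integers:
x = 1: LHS = |1 + 3| = |4| = 4, RHS = 1 - 1 = 0; 4 ≤ 0 — FAILS  ← smallest positive counterexample

Answer: x = 1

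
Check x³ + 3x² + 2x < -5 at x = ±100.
x = 100: LHS = 100³ + 3·100² + 2·100 = 1030200; 1030200 < -5 — FAILS
x = -100: LHS = (-100)³ + 3·(-100)² + 2·(-100) = -970200; -970200 < -5 — holds

Answer: Partially: fails for x = 100, holds for x = -100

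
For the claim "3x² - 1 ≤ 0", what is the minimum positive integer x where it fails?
Testing positive integers:
x = 1: LHS = 3·1² - 1 = 2; 2 ≤ 0 — FAILS  ← smallest positive counterexample

Answer: x = 1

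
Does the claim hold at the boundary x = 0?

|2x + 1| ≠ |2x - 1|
x = 0: LHS = |2·0 + 1| = |1| = 1, RHS = |2·0 - 1| = |-1| = 1; 1 ≠ 1 — FAILS

The relation fails at x = 0, so x = 0 is a counterexample.

Answer: No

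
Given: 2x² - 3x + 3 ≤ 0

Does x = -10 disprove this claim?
Substitute x = -10 into the relation:
x = -10: LHS = 2·(-10)² - 3·(-10) + 3 = 233; 233 ≤ 0 — FAILS

Since the claim fails at x = -10, this value is a counterexample.

Answer: Yes, x = -10 is a counterexample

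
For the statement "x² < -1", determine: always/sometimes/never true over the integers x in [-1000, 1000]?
Over all integers in [-1000, 1000], LHS − RHS is smallest at x = 0, where it equals 1:
x = 0: LHS = 0² = 0; 0 < -1 — FAILS
At the ends of the range:
x = -1000: LHS = (-1000)² = 1000000; 1000000 < -1 — FAILS
x = 1000: LHS = 1000² = 1000000; 1000000 < -1 — FAILS
Hence LHS − RHS is never negative, i.e. LHS ≥ RHS throughout, so the claimed relation (<) fails for every integer in [-1000, 1000].

No integer in the range satisfies it.

Answer: Never true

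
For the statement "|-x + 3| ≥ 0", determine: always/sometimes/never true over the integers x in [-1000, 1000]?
An absolute value is never negative, so the left side is ≥ 0 for every x, while the right side is 0. Tightest case in [-1000, 1000] is x = 3:
x = 3: LHS = |-3 + 3| = |0| = 0; 0 ≥ 0 — holds
Hence LHS − RHS is never negative, i.e. LHS ≥ RHS throughout, so the relation holds for every integer in [-1000, 1000].

No counterexample exists.

Answer: Always true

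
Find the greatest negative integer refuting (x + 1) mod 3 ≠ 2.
Testing negative integers from -1 downward:
x = -1: LHS = ((-1) + 1) mod 3 = 0 mod 3 = 0; 0 ≠ 2 — holds
x = -2: LHS = ((-2) + 1) mod 3 = (-1) mod 3 = 2; 2 ≠ 2 — FAILS  ← closest negative counterexample to 0

Answer: x = -2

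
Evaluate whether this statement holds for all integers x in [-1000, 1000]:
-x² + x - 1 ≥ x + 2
The claim fails at x = 0:
x = 0: LHS = -0² + 0 - 1 = -1, RHS = 0 + 2 = 2; -1 ≥ 2 — FAILS

Because a single integer refutes it, the statement is false.

Answer: False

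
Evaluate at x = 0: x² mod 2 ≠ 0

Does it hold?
x = 0: LHS = (0²) mod 2 = 0 mod 2 = 0; 0 ≠ 0 — FAILS

The relation fails at x = 0, so x = 0 is a counterexample.

Answer: No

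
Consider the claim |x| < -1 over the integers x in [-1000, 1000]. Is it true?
The claim fails at x = 0:
x = 0: LHS = |0| = 0; 0 < -1 — FAILS

Because a single integer refutes it, the statement is false.

Answer: False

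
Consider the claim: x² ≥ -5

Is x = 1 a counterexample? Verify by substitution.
Substitute x = 1 into the relation:
x = 1: LHS = 1² = 1; 1 ≥ -5 — holds

The relation holds at x = 1, so it is not a counterexample.

Answer: No, x = 1 is not a counterexample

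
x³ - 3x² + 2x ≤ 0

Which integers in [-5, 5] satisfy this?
Holds for: {-5, -4, -3, -2, -1, 0, 1, 2}
Fails for: {3, 4, 5}

Answer: {-5, -4, -3, -2, -1, 0, 1, 2}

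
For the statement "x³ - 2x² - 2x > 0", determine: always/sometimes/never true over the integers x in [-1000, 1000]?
Holds at x = 3: LHS = 3³ - 2·3² - 2·3 = 3; 3 > 0 — holds
Fails at x = 0: LHS = 0³ - 2·0² - 2·0 = 0; 0 > 0 — FAILS
It is satisfied by some integers in the range but not all.

Answer: Sometimes true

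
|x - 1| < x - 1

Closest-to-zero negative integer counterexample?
Testing negative integers from -1 downward:
x = -1: LHS = |(-1) - 1| = |-2| = 2, RHS = (-1) - 1 = -2; 2 < -2 — FAILS  ← closest negative counterexample to 0

Answer: x = -1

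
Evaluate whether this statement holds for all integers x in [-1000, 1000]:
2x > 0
The claim fails at x = 0:
x = 0: LHS = 2·0 = 0; 0 > 0 — FAILS

Because a single integer refutes it, the statement is false.

Answer: False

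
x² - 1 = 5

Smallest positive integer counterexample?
Testing positive integers:
x = 1: LHS = 1² - 1 = 0; 0 = 5 — FAILS  ← smallest positive counterexample

Answer: x = 1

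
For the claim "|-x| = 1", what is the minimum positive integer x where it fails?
Testing positive integers:
x = 1: LHS = |-1| = 1; 1 = 1 — holds
x = 2: LHS = |-2| = 2; 2 = 1 — FAILS  ← smallest positive counterexample

Answer: x = 2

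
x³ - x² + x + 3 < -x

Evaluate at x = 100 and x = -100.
x = 100: LHS = 100³ - 100² + 100 + 3 = 990103; 990103 < -100 — FAILS
x = -100: LHS = (-100)³ - (-100)² + (-100) + 3 = -1010097, RHS = -(-100) = 100; -1010097 < 100 — holds

Answer: Partially: fails for x = 100, holds for x = -100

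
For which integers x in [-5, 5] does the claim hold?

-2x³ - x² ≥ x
Holds for: {-5, -4, -3, -2, -1, 0}
Fails for: {1, 2, 3, 4, 5}

Answer: {-5, -4, -3, -2, -1, 0}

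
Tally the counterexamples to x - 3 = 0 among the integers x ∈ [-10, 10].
Counterexamples in [-10, 10]: {-10, -9, -8, -7, -6, -5, -4, -3, -2, -1, 0, 1, 2, 4, 5, 6, 7, 8, 9, 10}.

Counting them gives 20 values.

Answer: 20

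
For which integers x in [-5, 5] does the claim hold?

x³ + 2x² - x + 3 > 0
Holds for: {-2, -1, 0, 1, 2, 3, 4, 5}
Fails for: {-5, -4, -3}

Answer: {-2, -1, 0, 1, 2, 3, 4, 5}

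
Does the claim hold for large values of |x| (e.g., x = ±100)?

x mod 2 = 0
x = 100: LHS = 100 mod 2 = 0; 0 = 0 — holds
x = -100: LHS = (-100) mod 2 = 0; 0 = 0 — holds

Answer: Yes, holds for both x = 100 and x = -100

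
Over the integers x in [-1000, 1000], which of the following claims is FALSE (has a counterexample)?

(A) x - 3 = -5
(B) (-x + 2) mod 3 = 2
(A) x = 0: LHS = 0 - 3 = -3; -3 = -5 — FAILS
(B) x = 1: LHS = (-1 + 2) mod 3 = 1 mod 3 = 1; 1 = 2 — FAILS

Answer: Both A and B are false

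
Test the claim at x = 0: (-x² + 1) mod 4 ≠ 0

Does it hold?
x = 0: LHS = (-0² + 1) mod 4 = 1 mod 4 = 1; 1 ≠ 0 — holds

The relation is satisfied at x = 0.

Answer: Yes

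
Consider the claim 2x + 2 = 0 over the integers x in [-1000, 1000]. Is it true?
The claim fails at x = 0:
x = 0: LHS = 2·0 + 2 = 2; 2 = 0 — FAILS

Because a single integer refutes it, the statement is false.

Answer: False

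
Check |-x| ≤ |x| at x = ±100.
x = 100: LHS = |-100| = 100, RHS = |100| = 100; 100 ≤ 100 — holds
x = -100: LHS = |-(-100)| = |100| = 100, RHS = |-100| = 100; 100 ≤ 100 — holds

Answer: Yes, holds for both x = 100 and x = -100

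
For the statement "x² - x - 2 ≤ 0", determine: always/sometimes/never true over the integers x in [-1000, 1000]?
Holds at x = 0: LHS = 0² - 0 - 2 = -2; -2 ≤ 0 — holds
Fails at x = -2: LHS = (-2)² - (-2) - 2 = 4; 4 ≤ 0 — FAILS
It is satisfied by some integers in the range but not all.

Answer: Sometimes true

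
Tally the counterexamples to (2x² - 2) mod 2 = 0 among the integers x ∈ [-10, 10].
For a polynomial with integer coefficients, its value mod 2 depends only on x mod 2, so it suffices to check one representative of each residue class, x = 0, 1:
x = 0: LHS = (2·0² - 2) mod 2 = (-2) mod 2 = 0; 0 = 0 — holds
x = 1: LHS = (2·1² - 2) mod 2 = 0 mod 2 = 0; 0 = 0 — holds
The relation holds in every residue class, so the relation holds for every integer in [-10, 10].

No counterexample appears in that range.

Answer: 0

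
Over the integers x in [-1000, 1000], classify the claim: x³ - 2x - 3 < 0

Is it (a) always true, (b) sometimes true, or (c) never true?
Holds at x = 0: LHS = 0³ - 2·0 - 3 = -3; -3 < 0 — holds
Fails at x = 2: LHS = 2³ - 2·2 - 3 = 1; 1 < 0 — FAILS
It is satisfied by some integers in the range but not all.

Answer: Sometimes true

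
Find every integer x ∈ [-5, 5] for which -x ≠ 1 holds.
Holds for: {-5, -4, -3, -2, 0, 1, 2, 3, 4, 5}
Fails for: {-1}

Answer: {-5, -4, -3, -2, 0, 1, 2, 3, 4, 5}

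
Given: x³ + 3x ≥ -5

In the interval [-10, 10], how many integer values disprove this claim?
Counterexamples in [-10, 10]: {-10, -9, -8, -7, -6, -5, -4, -3, -2}.

Counting them gives 9 values.

Answer: 9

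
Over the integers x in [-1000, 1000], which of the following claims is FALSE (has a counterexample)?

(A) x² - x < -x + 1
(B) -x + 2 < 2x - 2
(A) x = 1: LHS = 1² - 1 = 0, RHS = -1 + 1 = 0; 0 < 0 — FAILS
(B) x = 0: LHS = -0 + 2 = 2, RHS = 2·0 - 2 = -2; 2 < -2 — FAILS

Answer: Both A and B are false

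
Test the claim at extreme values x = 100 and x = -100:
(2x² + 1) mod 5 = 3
x = 100: LHS = (2·100² + 1) mod 5 = 20001 mod 5 = 1; 1 = 3 — FAILS
x = -100: LHS = (2·(-100)² + 1) mod 5 = 20001 mod 5 = 1; 1 = 3 — FAILS

Answer: No, fails for both x = 100 and x = -100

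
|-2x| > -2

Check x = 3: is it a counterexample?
Substitute x = 3 into the relation:
x = 3: LHS = |-2·3| = |-6| = 6; 6 > -2 — holds

The relation holds at x = 3, so it is not a counterexample.

Answer: No, x = 3 is not a counterexample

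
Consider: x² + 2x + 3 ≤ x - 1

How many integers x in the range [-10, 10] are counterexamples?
Counterexamples in [-10, 10]: {-10, -9, -8, -7, -6, -5, -4, -3, -2, -1, 0, 1, 2, 3, 4, 5, 6, 7, 8, 9, 10}.

Counting them gives 21 values.

Answer: 21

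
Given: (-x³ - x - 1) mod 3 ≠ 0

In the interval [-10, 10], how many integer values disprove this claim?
Counterexamples in [-10, 10]: {-8, -5, -2, 1, 4, 7, 10}.

Counting them gives 7 values.

Answer: 7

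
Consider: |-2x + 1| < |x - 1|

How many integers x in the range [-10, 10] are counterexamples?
Counterexamples in [-10, 10]: {-10, -9, -8, -7, -6, -5, -4, -3, -2, -1, 0, 1, 2, 3, 4, 5, 6, 7, 8, 9, 10}.

Counting them gives 21 values.

Answer: 21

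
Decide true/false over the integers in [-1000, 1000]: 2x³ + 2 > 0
The claim fails at x = -1:
x = -1: LHS = 2·(-1)³ + 2 = 0; 0 > 0 — FAILS

Because a single integer refutes it, the statement is false.

Answer: False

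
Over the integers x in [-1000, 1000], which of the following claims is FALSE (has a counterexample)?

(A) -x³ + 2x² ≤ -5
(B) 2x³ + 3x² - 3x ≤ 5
(A) x = 0: LHS = -0³ + 2·0² = 0; 0 ≤ -5 — FAILS
(B) x = 2: LHS = 2·2³ + 3·2² - 3·2 = 22; 22 ≤ 5 — FAILS

Answer: Both A and B are false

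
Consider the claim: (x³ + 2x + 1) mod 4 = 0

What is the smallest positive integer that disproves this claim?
Testing positive integers:
x = 1: LHS = (1³ + 2·1 + 1) mod 4 = 4 mod 4 = 0; 0 = 0 — holds
x = 2: LHS = (2³ + 2·2 + 1) mod 4 = 13 mod 4 = 1; 1 = 0 — FAILS  ← smallest positive counterexample

Answer: x = 2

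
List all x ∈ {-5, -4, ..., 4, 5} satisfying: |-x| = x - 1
Over all integers in [-5, 5], LHS − RHS is always positive; it is smallest at x = 0, where it equals 1:
x = 0: LHS = |-0| = |0| = 0, RHS = 0 - 1 = -1; 0 = -1 — FAILS
At the ends of the range:
x = -5: LHS = |-(-5)| = |5| = 5, RHS = (-5) - 1 = -6; 5 = -6 — FAILS
x = 5: LHS = |-5| = 5, RHS = 5 - 1 = 4; 5 = 4 — FAILS
Hence LHS − RHS is never 0, i.e. the two sides are never equal, so the claimed relation (=) fails for every integer in [-5, 5].

Answer: None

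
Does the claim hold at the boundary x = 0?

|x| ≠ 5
x = 0: LHS = |0| = 0; 0 ≠ 5 — holds

The relation is satisfied at x = 0.

Answer: Yes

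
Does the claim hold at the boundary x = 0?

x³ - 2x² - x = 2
x = 0: LHS = 0³ - 2·0² - 0 = 0; 0 = 2 — FAILS

The relation fails at x = 0, so x = 0 is a counterexample.

Answer: No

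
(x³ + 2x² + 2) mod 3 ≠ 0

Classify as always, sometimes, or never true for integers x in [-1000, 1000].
Holds at x = 0: LHS = (0³ + 2·0² + 2) mod 3 = 2 mod 3 = 2; 2 ≠ 0 — holds
Fails at x = -1: LHS = ((-1)³ + 2·(-1)² + 2) mod 3 = 3 mod 3 = 0; 0 ≠ 0 — FAILS
It is satisfied by some integers in the range but not all.

Answer: Sometimes true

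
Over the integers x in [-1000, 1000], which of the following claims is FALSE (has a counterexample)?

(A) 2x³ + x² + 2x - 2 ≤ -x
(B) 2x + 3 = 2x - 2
(A) x = 1: LHS = 2·1³ + 1² + 2·1 - 2 = 3; 3 ≤ -1 — FAILS
(B) x = 0: LHS = 2·0 + 3 = 3, RHS = 2·0 - 2 = -2; 3 = -2 — FAILS

Answer: Both A and B are false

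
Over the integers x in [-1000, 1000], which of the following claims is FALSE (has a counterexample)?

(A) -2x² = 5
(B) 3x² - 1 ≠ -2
(A) x = 0: LHS = -2·0² = 0; 0 = 5 — FAILS

(B) Over all integers in [-1000, 1000], LHS − RHS is always positive; it is smallest at x = 0, where it equals 1:
x = 0: LHS = 3·0² - 1 = -1; -1 ≠ -2 — holds
At the ends of the range:
x = -1000: LHS = 3·(-1000)² - 1 = 2999999; 2999999 ≠ -2 — holds
x = 1000: LHS = 3·1000² - 1 = 2999999; 2999999 ≠ -2 — holds
Hence LHS − RHS is never 0, i.e. the two sides are never equal, so the relation holds for every integer in [-1000, 1000].

Only (A) has a counterexample.

Answer: A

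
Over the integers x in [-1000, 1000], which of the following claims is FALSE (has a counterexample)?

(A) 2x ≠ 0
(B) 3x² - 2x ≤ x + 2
(A) x = 0: LHS = 2·0 = 0; 0 ≠ 0 — FAILS
(B) x = -1: LHS = 3·(-1)² - 2·(-1) = 5, RHS = (-1) + 2 = 1; 5 ≤ 1 — FAILS

Answer: Both A and B are false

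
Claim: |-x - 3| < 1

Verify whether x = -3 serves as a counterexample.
Substitute x = -3 into the relation:
x = -3: LHS = |-(-3) - 3| = |0| = 0; 0 < 1 — holds

The claim holds here, so x = -3 is not a counterexample. (A counterexample exists elsewhere, e.g. x = 0.)

Answer: No, x = -3 is not a counterexample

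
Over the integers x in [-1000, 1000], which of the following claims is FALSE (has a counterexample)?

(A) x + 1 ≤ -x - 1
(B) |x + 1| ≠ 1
(A) x = 0: LHS = 0 + 1 = 1, RHS = -0 - 1 = -1; 1 ≤ -1 — FAILS
(B) x = 0: LHS = |0 + 1| = |1| = 1; 1 ≠ 1 — FAILS

Answer: Both A and B are false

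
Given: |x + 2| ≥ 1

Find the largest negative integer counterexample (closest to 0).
Testing negative integers from -1 downward:
x = -1: LHS = |(-1) + 2| = |1| = 1; 1 ≥ 1 — holds
x = -2: LHS = |(-2) + 2| = |0| = 0; 0 ≥ 1 — FAILS  ← closest negative counterexample to 0

Answer: x = -2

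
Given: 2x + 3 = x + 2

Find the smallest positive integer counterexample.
Testing positive integers:
x = 1: LHS = 2·1 + 3 = 5, RHS = 1 + 2 = 3; 5 = 3 — FAILS  ← smallest positive counterexample

Answer: x = 1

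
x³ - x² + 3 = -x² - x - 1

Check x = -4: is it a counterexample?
Substitute x = -4 into the relation:
x = -4: LHS = (-4)³ - (-4)² + 3 = -77, RHS = -(-4)² - (-4) - 1 = -13; -77 = -13 — FAILS

Since the claim fails at x = -4, this value is a counterexample.

Answer: Yes, x = -4 is a counterexample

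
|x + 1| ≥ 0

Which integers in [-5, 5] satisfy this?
An absolute value is never negative, so the left side is ≥ 0 for every x, while the right side is 0. Tightest case in [-5, 5] is x = -1:
x = -1: LHS = |(-1) + 1| = |0| = 0; 0 ≥ 0 — holds
Hence LHS − RHS is never negative, i.e. LHS ≥ RHS throughout, so the relation holds for every integer in [-5, 5].

Answer: All integers in [-5, 5]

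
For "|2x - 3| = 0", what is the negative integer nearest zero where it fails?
Testing negative integers from -1 downward:
x = -1: LHS = |2·(-1) - 3| = |-5| = 5; 5 = 0 — FAILS  ← closest negative counterexample to 0

Answer: x = -1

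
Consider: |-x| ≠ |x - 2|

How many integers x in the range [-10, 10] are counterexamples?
Counterexamples in [-10, 10]: {1}.

Counting them gives 1 values.

Answer: 1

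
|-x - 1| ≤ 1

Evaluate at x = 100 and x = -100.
x = 100: LHS = |-100 - 1| = |-101| = 101; 101 ≤ 1 — FAILS
x = -100: LHS = |-(-100) - 1| = |99| = 99; 99 ≤ 1 — FAILS

Answer: No, fails for both x = 100 and x = -100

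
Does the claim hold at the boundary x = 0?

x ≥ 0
x = 0: 0 ≥ 0 — holds

The relation is satisfied at x = 0.

Answer: Yes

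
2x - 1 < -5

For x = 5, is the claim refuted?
Substitute x = 5 into the relation:
x = 5: LHS = 2·5 - 1 = 9; 9 < -5 — FAILS

Since the claim fails at x = 5, this value is a counterexample.

Answer: Yes, x = 5 is a counterexample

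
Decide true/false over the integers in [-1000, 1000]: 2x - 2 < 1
The claim fails at x = 2:
x = 2: LHS = 2·2 - 2 = 2; 2 < 1 — FAILS

Because a single integer refutes it, the statement is false.

Answer: False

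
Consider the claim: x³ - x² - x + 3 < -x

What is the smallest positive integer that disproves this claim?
Testing positive integers:
x = 1: LHS = 1³ - 1² - 1 + 3 = 2; 2 < -1 — FAILS  ← smallest positive counterexample

Answer: x = 1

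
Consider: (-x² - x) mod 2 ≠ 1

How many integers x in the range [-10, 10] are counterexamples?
For a polynomial with integer coefficients, its value mod 2 depends only on x mod 2, so it suffices to check one representative of each residue class, x = 0, 1:
x = 0: LHS = (-0² - 0) mod 2 = 0 mod 2 = 0; 0 ≠ 1 — holds
x = 1: LHS = (-1² - 1) mod 2 = (-2) mod 2 = 0; 0 ≠ 1 — holds
The relation holds in every residue class, so the relation holds for every integer in [-10, 10].

No counterexample appears in that range.

Answer: 0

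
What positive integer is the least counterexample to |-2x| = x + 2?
Testing positive integers:
x = 1: LHS = |-2·1| = |-2| = 2, RHS = 1 + 2 = 3; 2 = 3 — FAILS  ← smallest positive counterexample

Answer: x = 1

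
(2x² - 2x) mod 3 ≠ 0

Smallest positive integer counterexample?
Testing positive integers:
x = 1: LHS = (2·1² - 2·1) mod 3 = 0 mod 3 = 0; 0 ≠ 0 — FAILS  ← smallest positive counterexample

Answer: x = 1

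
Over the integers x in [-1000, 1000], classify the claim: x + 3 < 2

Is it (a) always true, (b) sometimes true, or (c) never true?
Holds at x = -2: LHS = (-2) + 3 = 1; 1 < 2 — holds
Fails at x = 0: LHS = 0 + 3 = 3; 3 < 2 — FAILS
It is satisfied by some integers in the range but not all.

Answer: Sometimes true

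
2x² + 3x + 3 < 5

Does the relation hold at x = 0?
x = 0: LHS = 2·0² + 3·0 + 3 = 3; 3 < 5 — holds

The relation is satisfied at x = 0.

Answer: Yes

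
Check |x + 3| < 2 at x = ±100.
x = 100: LHS = |100 + 3| = |103| = 103; 103 < 2 — FAILS
x = -100: LHS = |(-100) + 3| = |-97| = 97; 97 < 2 — FAILS

Answer: No, fails for both x = 100 and x = -100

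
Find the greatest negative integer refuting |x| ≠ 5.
Testing negative integers from -1 downward:
x = -1: LHS = |-1| = 1; 1 ≠ 5 — holds
x = -2: LHS = |-2| = 2; 2 ≠ 5 — holds
x = -3: LHS = |-3| = 3; 3 ≠ 5 — holds
x = -4: LHS = |-4| = 4; 4 ≠ 5 — holds
x = -5: LHS = |-5| = 5; 5 ≠ 5 — FAILS  ← closest negative counterexample to 0

Answer: x = -5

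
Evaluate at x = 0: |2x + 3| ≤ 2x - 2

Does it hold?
x = 0: LHS = |2·0 + 3| = |3| = 3, RHS = 2·0 - 2 = -2; 3 ≤ -2 — FAILS

The relation fails at x = 0, so x = 0 is a counterexample.

Answer: No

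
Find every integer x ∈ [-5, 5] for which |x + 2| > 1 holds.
Holds for: {-5, -4, 0, 1, 2, 3, 4, 5}
Fails for: {-3, -2, -1}

Answer: {-5, -4, 0, 1, 2, 3, 4, 5}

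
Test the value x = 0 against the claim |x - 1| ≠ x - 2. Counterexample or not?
Substitute x = 0 into the relation:
x = 0: LHS = |0 - 1| = |-1| = 1, RHS = 0 - 2 = -2; 1 ≠ -2 — holds

The relation holds at x = 0, so it is not a counterexample.

Answer: No, x = 0 is not a counterexample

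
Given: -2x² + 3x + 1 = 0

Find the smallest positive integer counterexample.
Testing positive integers:
x = 1: LHS = -2·1² + 3·1 + 1 = 2; 2 = 0 — FAILS  ← smallest positive counterexample

Answer: x = 1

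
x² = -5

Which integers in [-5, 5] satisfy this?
Over all integers in [-5, 5], LHS − RHS is always positive; it is smallest at x = 0, where it equals 5:
x = 0: LHS = 0² = 0; 0 = -5 — FAILS
At the ends of the range:
x = -5: LHS = (-5)² = 25; 25 = -5 — FAILS
x = 5: LHS = 5² = 25; 25 = -5 — FAILS
Hence LHS − RHS is never 0, i.e. the two sides are never equal, so the claimed relation (=) fails for every integer in [-5, 5].

Answer: None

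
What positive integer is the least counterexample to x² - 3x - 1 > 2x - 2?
Testing positive integers:
x = 1: LHS = 1² - 3·1 - 1 = -3, RHS = 2·1 - 2 = 0; -3 > 0 — FAILS  ← smallest positive counterexample

Answer: x = 1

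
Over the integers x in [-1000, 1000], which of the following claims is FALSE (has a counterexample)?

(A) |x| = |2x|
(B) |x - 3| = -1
(A) x = 1: LHS = |1| = 1, RHS = |2·1| = |2| = 2; 1 = 2 — FAILS
(B) x = 0: LHS = |0 - 3| = |-3| = 3; 3 = -1 — FAILS

Answer: Both A and B are false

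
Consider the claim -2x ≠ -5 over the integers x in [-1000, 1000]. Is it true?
Track d = LHS − RHS over the integers in [-1000, 1000]. Equality would need d = 0, but d changes sign only between consecutive integers, jumping over 0:
x = 2: LHS = -2·2 = -4; -4 ≠ -5 — holds  (d = 1)
x = 3: LHS = -2·3 = -6; -6 ≠ -5 — holds  (d = -1)
Away from these crossings d keeps a constant sign, and checking every integer in [-1000, 1000] confirms d ≠ 0 throughout. Hence the two sides are never equal, so the relation holds for every integer in [-1000, 1000].

No counterexample exists.

Answer: True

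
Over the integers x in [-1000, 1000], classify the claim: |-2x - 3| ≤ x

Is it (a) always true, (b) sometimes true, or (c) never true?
Over all integers in [-1000, 1000], LHS − RHS is smallest at x = -1, where it equals 2:
x = -1: LHS = |-2·(-1) - 3| = |-1| = 1; 1 ≤ -1 — FAILS
At the ends of the range:
x = -1000: LHS = |-2·(-1000) - 3| = |1997| = 1997; 1997 ≤ -1000 — FAILS
x = 1000: LHS = |-2·1000 - 3| = |-2003| = 2003; 2003 ≤ 1000 — FAILS
Hence LHS − RHS is never zero or negative, i.e. LHS > RHS throughout, so the claimed relation (≤) fails for every integer in [-1000, 1000].

No integer in the range satisfies it.

Answer: Never true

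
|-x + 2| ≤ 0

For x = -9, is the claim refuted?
Substitute x = -9 into the relation:
x = -9: LHS = |-(-9) + 2| = |11| = 11; 11 ≤ 0 — FAILS

Since the claim fails at x = -9, this value is a counterexample.

Answer: Yes, x = -9 is a counterexample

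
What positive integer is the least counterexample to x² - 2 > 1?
Testing positive integers:
x = 1: LHS = 1² - 2 = -1; -1 > 1 — FAILS  ← smallest positive counterexample

Answer: x = 1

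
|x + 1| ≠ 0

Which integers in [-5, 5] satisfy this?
Holds for: {-5, -4, -3, -2, 0, 1, 2, 3, 4, 5}
Fails for: {-1}

Answer: {-5, -4, -3, -2, 0, 1, 2, 3, 4, 5}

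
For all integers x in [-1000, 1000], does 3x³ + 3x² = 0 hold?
The claim fails at x = 1:
x = 1: LHS = 3·1³ + 3·1² = 6; 6 = 0 — FAILS

Because a single integer refutes it, the statement is false.

Answer: False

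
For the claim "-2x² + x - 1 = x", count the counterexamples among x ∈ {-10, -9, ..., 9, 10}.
Counterexamples in [-10, 10]: {-10, -9, -8, -7, -6, -5, -4, -3, -2, -1, 0, 1, 2, 3, 4, 5, 6, 7, 8, 9, 10}.

Counting them gives 21 values.

Answer: 21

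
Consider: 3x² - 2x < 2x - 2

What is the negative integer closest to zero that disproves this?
Testing negative integers from -1 downward:
x = -1: LHS = 3·(-1)² - 2·(-1) = 5, RHS = 2·(-1) - 2 = -4; 5 < -4 — FAILS  ← closest negative counterexample to 0

Answer: x = -1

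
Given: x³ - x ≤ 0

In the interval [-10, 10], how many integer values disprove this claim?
Counterexamples in [-10, 10]: {2, 3, 4, 5, 6, 7, 8, 9, 10}.

Counting them gives 9 values.

Answer: 9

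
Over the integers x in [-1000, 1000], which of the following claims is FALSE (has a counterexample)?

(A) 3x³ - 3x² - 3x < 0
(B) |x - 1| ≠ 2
(A) x = 0: LHS = 3·0³ - 3·0² - 3·0 = 0; 0 < 0 — FAILS
(B) x = -1: LHS = |(-1) - 1| = |-2| = 2; 2 ≠ 2 — FAILS

Answer: Both A and B are false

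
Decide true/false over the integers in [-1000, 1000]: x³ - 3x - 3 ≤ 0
The claim fails at x = 3:
x = 3: LHS = 3³ - 3·3 - 3 = 15; 15 ≤ 0 — FAILS

Because a single integer refutes it, the statement is false.

Answer: False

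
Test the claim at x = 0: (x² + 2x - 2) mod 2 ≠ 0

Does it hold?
x = 0: LHS = (0² + 2·0 - 2) mod 2 = (-2) mod 2 = 0; 0 ≠ 0 — FAILS

The relation fails at x = 0, so x = 0 is a counterexample.

Answer: No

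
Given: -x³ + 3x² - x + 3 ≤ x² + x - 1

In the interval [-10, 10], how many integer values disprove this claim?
Counterexamples in [-10, 10]: {-10, -9, -8, -7, -6, -5, -4, -3, -2, -1, 0, 1}.

Counting them gives 12 values.

Answer: 12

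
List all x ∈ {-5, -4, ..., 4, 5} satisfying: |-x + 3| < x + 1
Holds for: {2, 3, 4, 5}
Fails for: {-5, -4, -3, -2, -1, 0, 1}

Answer: {2, 3, 4, 5}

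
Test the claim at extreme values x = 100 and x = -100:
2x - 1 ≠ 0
x = 100: LHS = 2·100 - 1 = 199; 199 ≠ 0 — holds
x = -100: LHS = 2·(-100) - 1 = -201; -201 ≠ 0 — holds

Answer: Yes, holds for both x = 100 and x = -100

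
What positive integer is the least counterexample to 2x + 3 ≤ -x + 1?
Testing positive integers:
x = 1: LHS = 2·1 + 3 = 5, RHS = -1 + 1 = 0; 5 ≤ 0 — FAILS  ← smallest positive counterexample

Answer: x = 1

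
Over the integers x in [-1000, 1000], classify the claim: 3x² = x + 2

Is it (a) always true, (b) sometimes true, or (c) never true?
Holds at x = 1: LHS = 3·1² = 3, RHS = 1 + 2 = 3; 3 = 3 — holds
Fails at x = 0: LHS = 3·0² = 0, RHS = 0 + 2 = 2; 0 = 2 — FAILS
It is satisfied by some integers in the range but not all.

Answer: Sometimes true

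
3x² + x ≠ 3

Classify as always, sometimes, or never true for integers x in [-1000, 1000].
Track d = LHS − RHS over the integers in [-1000, 1000]. Equality would need d = 0, but d changes sign only between consecutive integers, jumping over 0:
x = -2: LHS = 3·(-2)² + (-2) = 10; 10 ≠ 3 — holds  (d = 7)
x = -1: LHS = 3·(-1)² + (-1) = 2; 2 ≠ 3 — holds  (d = -1)
x = 0: LHS = 3·0² + 0 = 0; 0 ≠ 3 — holds  (d = -3)
x = 1: LHS = 3·1² + 1 = 4; 4 ≠ 3 — holds  (d = 1)
Away from these crossings d keeps a constant sign, and checking every integer in [-1000, 1000] confirms d ≠ 0 throughout. Hence the two sides are never equal, so the relation holds for every integer in [-1000, 1000].

No counterexample exists.

Answer: Always true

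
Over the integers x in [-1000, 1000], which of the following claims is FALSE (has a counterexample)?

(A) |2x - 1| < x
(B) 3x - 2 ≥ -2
(A) x = 0: LHS = |2·0 - 1| = |-1| = 1; 1 < 0 — FAILS
(B) x = -1: LHS = 3·(-1) - 2 = -5; -5 ≥ -2 — FAILS

Answer: Both A and B are false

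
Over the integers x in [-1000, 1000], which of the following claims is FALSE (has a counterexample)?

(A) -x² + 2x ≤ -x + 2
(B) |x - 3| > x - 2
(A) Over all integers in [-1000, 1000], LHS − RHS is largest at x = 1, where it equals 0:
x = 1: LHS = -1² + 2·1 = 1, RHS = -1 + 2 = 1; 1 ≤ 1 — holds
At the ends of the range:
x = -1000: LHS = -(-1000)² + 2·(-1000) = -1002000, RHS = -(-1000) + 2 = 1002; -1002000 ≤ 1002 — holds
x = 1000: LHS = -1000² + 2·1000 = -998000, RHS = -1000 + 2 = -998; -998000 ≤ -998 — holds
Hence LHS − RHS is never positive, i.e. LHS ≤ RHS throughout, so the relation holds for every integer in [-1000, 1000].

(B) x = 3: LHS = |3 - 3| = |0| = 0, RHS = 3 - 2 = 1; 0 > 1 — FAILS

Only (B) has a counterexample.

Answer: B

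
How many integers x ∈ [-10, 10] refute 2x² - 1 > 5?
Counterexamples in [-10, 10]: {-1, 0, 1}.

Counting them gives 3 values.

Answer: 3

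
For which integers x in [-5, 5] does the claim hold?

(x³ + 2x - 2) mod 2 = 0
Holds for: {-4, -2, 0, 2, 4}
Fails for: {-5, -3, -1, 1, 3, 5}

Answer: {-4, -2, 0, 2, 4}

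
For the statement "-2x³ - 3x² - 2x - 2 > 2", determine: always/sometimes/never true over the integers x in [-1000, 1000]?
Holds at x = -2: LHS = -2·(-2)³ - 3·(-2)² - 2·(-2) - 2 = 6; 6 > 2 — holds
Fails at x = 0: LHS = -2·0³ - 3·0² - 2·0 - 2 = -2; -2 > 2 — FAILS
It is satisfied by some integers in the range but not all.

Answer: Sometimes true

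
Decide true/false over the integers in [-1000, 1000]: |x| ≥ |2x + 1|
The claim fails at x = 0:
x = 0: LHS = |0| = 0, RHS = |2·0 + 1| = |1| = 1; 0 ≥ 1 — FAILS

Because a single integer refutes it, the statement is false.

Answer: False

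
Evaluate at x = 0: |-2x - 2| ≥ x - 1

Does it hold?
x = 0: LHS = |-2·0 - 2| = |-2| = 2, RHS = 0 - 1 = -1; 2 ≥ -1 — holds

The relation is satisfied at x = 0.

Answer: Yes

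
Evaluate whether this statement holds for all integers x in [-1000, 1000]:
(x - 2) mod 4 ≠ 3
The claim fails at x = 1:
x = 1: LHS = (1 - 2) mod 4 = (-1) mod 4 = 3; 3 ≠ 3 — FAILS

Because a single integer refutes it, the statement is false.

Answer: False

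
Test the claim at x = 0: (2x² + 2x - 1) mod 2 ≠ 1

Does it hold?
x = 0: LHS = (2·0² + 2·0 - 1) mod 2 = (-1) mod 2 = 1; 1 ≠ 1 — FAILS

The relation fails at x = 0, so x = 0 is a counterexample.

Answer: No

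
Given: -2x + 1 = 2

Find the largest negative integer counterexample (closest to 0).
Testing negative integers from -1 downward:
x = -1: LHS = -2·(-1) + 1 = 3; 3 = 2 — FAILS  ← closest negative counterexample to 0

Answer: x = -1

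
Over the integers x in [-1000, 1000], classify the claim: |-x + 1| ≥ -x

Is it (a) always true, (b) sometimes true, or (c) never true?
Over all integers in [-1000, 1000], LHS − RHS is smallest at x = 0, where it equals 1:
x = 0: LHS = |-0 + 1| = |1| = 1, RHS = -0 = 0; 1 ≥ 0 — holds
At the ends of the range:
x = -1000: LHS = |-(-1000) + 1| = |1001| = 1001, RHS = -(-1000) = 1000; 1001 ≥ 1000 — holds
x = 1000: LHS = |-1000 + 1| = |-999| = 999; 999 ≥ -1000 — holds
Hence LHS − RHS is never negative, i.e. LHS ≥ RHS throughout, so the relation holds for every integer in [-1000, 1000].

No counterexample exists.

Answer: Always true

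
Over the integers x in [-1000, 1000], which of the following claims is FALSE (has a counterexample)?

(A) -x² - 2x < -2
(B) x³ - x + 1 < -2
(A) x = 0: LHS = -0² - 2·0 = 0; 0 < -2 — FAILS
(B) x = 0: LHS = 0³ - 0 + 1 = 1; 1 < -2 — FAILS

Answer: Both A and B are false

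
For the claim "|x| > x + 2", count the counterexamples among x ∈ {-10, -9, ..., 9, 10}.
Counterexamples in [-10, 10]: {-1, 0, 1, 2, 3, 4, 5, 6, 7, 8, 9, 10}.

Counting them gives 12 values.

Answer: 12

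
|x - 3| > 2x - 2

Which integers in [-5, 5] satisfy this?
Holds for: {-5, -4, -3, -2, -1, 0, 1}
Fails for: {2, 3, 4, 5}

Answer: {-5, -4, -3, -2, -1, 0, 1}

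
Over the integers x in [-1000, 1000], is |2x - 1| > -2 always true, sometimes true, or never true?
An absolute value is never negative, so the left side is ≥ 0 for every x, while the right side is -2. Tightest case in [-1000, 1000] is x = 0:
x = 0: LHS = |2·0 - 1| = |-1| = 1; 1 > -2 — holds
Hence LHS − RHS is never zero or negative, i.e. LHS > RHS throughout, so the relation holds for every integer in [-1000, 1000].

No counterexample exists.

Answer: Always true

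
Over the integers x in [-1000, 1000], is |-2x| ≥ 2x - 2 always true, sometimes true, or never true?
Over all integers in [-1000, 1000], LHS − RHS is smallest at x = 0, where it equals 2:
x = 0: LHS = |-2·0| = |0| = 0, RHS = 2·0 - 2 = -2; 0 ≥ -2 — holds
At the ends of the range:
x = -1000: LHS = |-2·(-1000)| = |2000| = 2000, RHS = 2·(-1000) - 2 = -2002; 2000 ≥ -2002 — holds
x = 1000: LHS = |-2·1000| = |-2000| = 2000, RHS = 2·1000 - 2 = 1998; 2000 ≥ 1998 — holds
Hence LHS − RHS is never negative, i.e. LHS ≥ RHS throughout, so the relation holds for every integer in [-1000, 1000].

No counterexample exists.

Answer: Always true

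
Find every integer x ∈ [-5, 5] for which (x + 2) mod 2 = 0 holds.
Holds for: {-4, -2, 0, 2, 4}
Fails for: {-5, -3, -1, 1, 3, 5}

Answer: {-4, -2, 0, 2, 4}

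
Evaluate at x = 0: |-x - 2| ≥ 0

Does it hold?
x = 0: LHS = |-0 - 2| = |-2| = 2; 2 ≥ 0 — holds

The relation is satisfied at x = 0.

Answer: Yes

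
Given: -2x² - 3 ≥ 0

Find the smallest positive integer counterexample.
Testing positive integers:
x = 1: LHS = -2·1² - 3 = -5; -5 ≥ 0 — FAILS  ← smallest positive counterexample

Answer: x = 1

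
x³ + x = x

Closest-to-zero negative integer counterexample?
Testing negative integers from -1 downward:
x = -1: LHS = (-1)³ + (-1) = -2; -2 = -1 — FAILS  ← closest negative counterexample to 0

Answer: x = -1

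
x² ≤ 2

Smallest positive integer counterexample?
Testing positive integers:
x = 1: LHS = 1² = 1; 1 ≤ 2 — holds
x = 2: LHS = 2² = 4; 4 ≤ 2 — FAILS  ← smallest positive counterexample

Answer: x = 2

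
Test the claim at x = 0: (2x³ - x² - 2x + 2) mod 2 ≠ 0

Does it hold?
x = 0: LHS = (2·0³ - 0² - 2·0 + 2) mod 2 = 2 mod 2 = 0; 0 ≠ 0 — FAILS

The relation fails at x = 0, so x = 0 is a counterexample.

Answer: No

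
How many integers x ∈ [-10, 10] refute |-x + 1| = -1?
Counterexamples in [-10, 10]: {-10, -9, -8, -7, -6, -5, -4, -3, -2, -1, 0, 1, 2, 3, 4, 5, 6, 7, 8, 9, 10}.

Counting them gives 21 values.

Answer: 21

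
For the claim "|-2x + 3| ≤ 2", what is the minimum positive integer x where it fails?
Testing positive integers:
x = 1: LHS = |-2·1 + 3| = |1| = 1; 1 ≤ 2 — holds
x = 2: LHS = |-2·2 + 3| = |-1| = 1; 1 ≤ 2 — holds
x = 3: LHS = |-2·3 + 3| = |-3| = 3; 3 ≤ 2 — FAILS  ← smallest positive counterexample

Answer: x = 3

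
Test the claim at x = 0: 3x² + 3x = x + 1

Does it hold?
x = 0: LHS = 3·0² + 3·0 = 0, RHS = 0 + 1 = 1; 0 = 1 — FAILS

The relation fails at x = 0, so x = 0 is a counterexample.

Answer: No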